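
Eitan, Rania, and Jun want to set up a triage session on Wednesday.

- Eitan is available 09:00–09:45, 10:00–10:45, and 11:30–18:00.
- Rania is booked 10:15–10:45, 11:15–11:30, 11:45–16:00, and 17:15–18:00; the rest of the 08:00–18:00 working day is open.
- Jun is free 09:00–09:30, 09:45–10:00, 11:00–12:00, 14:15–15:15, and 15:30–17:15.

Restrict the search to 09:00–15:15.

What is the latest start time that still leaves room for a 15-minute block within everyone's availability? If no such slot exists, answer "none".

Rania free within 08:00–18:00: 08:00–10:15, 10:45–11:15, 11:30–11:45, 16:00–17:15.
Eitan ∩ Rania: 09:00–09:45, 10:00–10:15, 11:30–11:45, 16:00–17:15.
Eitan ∩ Rania ∩ Jun: 09:00–09:30, 11:30–11:45, 16:00–17:15.
Restricted to 09:00–15:15: 09:00–09:30, 11:30–11:45.
Windows ≥ 15 min: 09:00–09:30, 11:30–11:45.
Latest start in the last window 11:30–11:45 is 11:45 − 15 min = 11:30.

11:30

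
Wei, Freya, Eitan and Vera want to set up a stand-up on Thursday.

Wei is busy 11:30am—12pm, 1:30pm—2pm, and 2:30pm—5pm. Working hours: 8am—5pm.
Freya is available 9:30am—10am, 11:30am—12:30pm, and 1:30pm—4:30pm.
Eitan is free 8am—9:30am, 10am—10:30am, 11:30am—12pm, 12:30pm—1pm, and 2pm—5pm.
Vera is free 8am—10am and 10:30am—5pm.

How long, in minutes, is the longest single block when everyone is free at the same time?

Wei free within 08:00–17:00: 08:00–11:30, 12:00–13:30, 14:00–14:30.
Wei ∩ Freya: 09:30–10:00, 12:00–12:30, 14:00–14:30.
Wei ∩ Freya ∩ Eitan: 14:00–14:30.
Wei ∩ Freya ∩ Eitan ∩ Vera: 14:00–14:30.
Single common window of 30 minutes.

30 minutes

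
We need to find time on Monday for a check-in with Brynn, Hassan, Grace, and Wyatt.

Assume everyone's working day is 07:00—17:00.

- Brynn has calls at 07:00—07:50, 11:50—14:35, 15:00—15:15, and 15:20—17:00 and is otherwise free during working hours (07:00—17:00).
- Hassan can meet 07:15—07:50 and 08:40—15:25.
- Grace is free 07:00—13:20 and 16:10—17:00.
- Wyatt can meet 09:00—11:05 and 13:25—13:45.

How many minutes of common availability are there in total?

Brynn free within 07:00–17:00: 07:50–11:50, 14:35–15:00, 15:15–15:20.
Brynn ∩ Hassan: 08:40–11:50, 14:35–15:00, 15:15–15:20.
Brynn ∩ Hassan ∩ Grace: 08:40–11:50.
Brynn ∩ Hassan ∩ Grace ∩ Wyatt: 09:00–11:05.
Total common minutes: 125.

125 minutes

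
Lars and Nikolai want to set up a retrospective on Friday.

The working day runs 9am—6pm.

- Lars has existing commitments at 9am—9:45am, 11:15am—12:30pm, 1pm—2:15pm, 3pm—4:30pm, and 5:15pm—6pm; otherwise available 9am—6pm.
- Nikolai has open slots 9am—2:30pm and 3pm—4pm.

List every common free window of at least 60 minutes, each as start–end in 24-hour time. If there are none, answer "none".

Lars free within 09:00–18:00: 09:45–11:15, 12:30–13:00, 14:15–15:00, 16:30–17:15.
Lars ∩ Nikolai: 09:45–11:15, 12:30–13:00, 14:15–14:30.
Windows ≥ 60 min: 09:45–11:15.

09:45–11:15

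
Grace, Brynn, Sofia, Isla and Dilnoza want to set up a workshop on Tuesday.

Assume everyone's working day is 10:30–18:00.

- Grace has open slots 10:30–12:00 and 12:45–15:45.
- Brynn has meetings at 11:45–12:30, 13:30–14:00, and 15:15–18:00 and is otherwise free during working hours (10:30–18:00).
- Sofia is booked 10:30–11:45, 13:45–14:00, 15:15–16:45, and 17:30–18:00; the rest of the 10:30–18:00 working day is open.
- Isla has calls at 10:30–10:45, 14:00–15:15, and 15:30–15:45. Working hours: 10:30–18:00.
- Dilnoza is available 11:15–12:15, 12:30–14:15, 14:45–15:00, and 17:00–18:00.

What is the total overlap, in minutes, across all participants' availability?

45 minutes

Brynn free within 10:30–18:00: 10:30–11:45, 12:30–13:30, 14:00–15:15.
Sofia free within 10:30–18:00: 11:45–13:45, 14:00–15:15, 16:45–17:30.
Isla free within 10:30–18:00: 10:45–14:00, 15:15–15:30, 15:45–18:00.
Grace ∩ Brynn: 10:30–11:45, 12:45–13:30, 14:00–15:15.
Grace ∩ Brynn ∩ Sofia: 12:45–13:30, 14:00–15:15.
Grace ∩ Brynn ∩ Sofia ∩ Isla: 12:45–13:30.
Grace ∩ Brynn ∩ Sofia ∩ Isla ∩ Dilnoza: 12:45–13:30.
Total common minutes: 45.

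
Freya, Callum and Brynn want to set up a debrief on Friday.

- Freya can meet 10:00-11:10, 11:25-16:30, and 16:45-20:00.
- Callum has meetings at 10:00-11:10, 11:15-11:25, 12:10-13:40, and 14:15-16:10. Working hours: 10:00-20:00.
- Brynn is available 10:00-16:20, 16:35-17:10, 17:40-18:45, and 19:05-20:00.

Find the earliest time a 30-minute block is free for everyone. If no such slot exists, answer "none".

Callum free within 10:00–20:00: 11:10–11:15, 11:25–12:10, 13:40–14:15, 16:10–20:00.
Freya ∩ Callum: 11:25–12:10, 13:40–14:15, 16:10–16:30, 16:45–20:00.
Freya ∩ Callum ∩ Brynn: 11:25–12:10, 13:40–14:15, 16:10–16:20, 16:45–17:10, 17:40–18:45, 19:05–20:00.
Windows ≥ 30 min: 11:25–12:10, 13:40–14:15, 17:40–18:45, 19:05–20:00.
Earliest such window starts at 11:25.

11:25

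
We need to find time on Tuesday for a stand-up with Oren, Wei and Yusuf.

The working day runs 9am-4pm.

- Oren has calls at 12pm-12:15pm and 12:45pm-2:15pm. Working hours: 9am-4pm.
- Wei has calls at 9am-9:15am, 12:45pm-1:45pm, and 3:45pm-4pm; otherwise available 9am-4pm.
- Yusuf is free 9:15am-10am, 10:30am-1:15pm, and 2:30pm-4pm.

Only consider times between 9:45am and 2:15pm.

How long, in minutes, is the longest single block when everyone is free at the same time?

90 minutes

Oren free within 09:00–16:00: 09:00–12:00, 12:15–12:45, 14:15–16:00.
Wei free within 09:00–16:00: 09:15–12:45, 13:45–15:45.
Oren ∩ Wei: 09:15–12:00, 12:15–12:45, 14:15–15:45.
Oren ∩ Wei ∩ Yusuf: 09:15–10:00, 10:30–12:00, 12:15–12:45, 14:30–15:45.
Restricted to 09:45–14:15: 09:45–10:00, 10:30–12:00, 12:15–12:45.
Common window lengths: 15, 90, 30 min; longest is 90.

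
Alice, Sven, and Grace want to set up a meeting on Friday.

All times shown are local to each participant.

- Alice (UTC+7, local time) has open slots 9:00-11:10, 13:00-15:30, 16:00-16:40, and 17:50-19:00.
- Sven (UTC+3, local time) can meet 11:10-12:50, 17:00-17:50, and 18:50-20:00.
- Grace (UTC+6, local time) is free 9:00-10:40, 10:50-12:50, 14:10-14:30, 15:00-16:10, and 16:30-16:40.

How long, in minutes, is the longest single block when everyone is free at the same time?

Alice → UTC: 02:00–04:10, 06:00–08:30, 09:00–09:40, 10:50–12:00.
Sven → UTC: 08:10–09:50, 14:00–14:50, 15:50–17:00.
Grace → UTC: 03:00–04:40, 04:50–06:50, 08:10–08:30, 09:00–10:10, 10:30–10:40.
Alice ∩ Sven: 08:10–08:30, 09:00–09:40.
Alice ∩ Sven ∩ Grace: 08:10–08:30, 09:00–09:40.
Common window lengths: 20, 40 min; longest is 40.

40 minutes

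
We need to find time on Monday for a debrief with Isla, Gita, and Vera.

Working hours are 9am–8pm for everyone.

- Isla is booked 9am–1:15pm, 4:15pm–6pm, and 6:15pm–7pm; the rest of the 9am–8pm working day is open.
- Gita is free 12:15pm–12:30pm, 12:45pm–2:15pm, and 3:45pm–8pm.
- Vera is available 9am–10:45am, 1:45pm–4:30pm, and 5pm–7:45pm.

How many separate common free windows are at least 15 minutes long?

4

Isla free within 09:00–20:00: 13:15–16:15, 18:00–18:15, 19:00–20:00.
Isla ∩ Gita: 13:15–14:15, 15:45–16:15, 18:00–18:15, 19:00–20:00.
Isla ∩ Gita ∩ Vera: 13:45–14:15, 15:45–16:15, 18:00–18:15, 19:00–19:45.
Windows ≥ 15 min: 13:45–14:15, 15:45–16:15, 18:00–18:15, 19:00–19:45.
That's 4 windows.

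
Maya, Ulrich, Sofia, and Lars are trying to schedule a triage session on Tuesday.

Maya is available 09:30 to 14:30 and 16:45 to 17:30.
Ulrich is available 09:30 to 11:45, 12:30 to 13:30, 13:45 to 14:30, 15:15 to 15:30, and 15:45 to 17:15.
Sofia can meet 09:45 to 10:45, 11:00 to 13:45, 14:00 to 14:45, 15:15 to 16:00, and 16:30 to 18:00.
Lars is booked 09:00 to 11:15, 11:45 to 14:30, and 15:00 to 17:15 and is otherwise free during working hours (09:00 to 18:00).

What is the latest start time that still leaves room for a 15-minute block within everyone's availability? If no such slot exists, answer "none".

Lars free within 09:00–18:00: 11:15–11:45, 14:30–15:00, 17:15–18:00.
Maya ∩ Ulrich: 09:30–11:45, 12:30–13:30, 13:45–14:30, 16:45–17:15.
Maya ∩ Ulrich ∩ Sofia: 09:45–10:45, 11:00–11:45, 12:30–13:30, 14:00–14:30, 16:45–17:15.
Maya ∩ Ulrich ∩ Sofia ∩ Lars: 11:15–11:45.
Windows ≥ 15 min: 11:15–11:45.
Latest start in the last window 11:15–11:45 is 11:45 − 15 min = 11:30.

11:30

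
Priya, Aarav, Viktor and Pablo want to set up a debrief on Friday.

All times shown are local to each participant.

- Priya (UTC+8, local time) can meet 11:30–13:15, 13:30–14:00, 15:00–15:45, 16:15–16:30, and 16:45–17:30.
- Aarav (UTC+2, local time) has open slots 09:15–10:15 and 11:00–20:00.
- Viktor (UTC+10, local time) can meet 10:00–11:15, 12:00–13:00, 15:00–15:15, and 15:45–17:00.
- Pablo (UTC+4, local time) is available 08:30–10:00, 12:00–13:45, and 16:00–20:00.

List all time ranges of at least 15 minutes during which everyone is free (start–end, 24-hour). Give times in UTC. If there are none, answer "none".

none

Priya → UTC: 03:30–05:15, 05:30–06:00, 07:00–07:45, 08:15–08:30, 08:45–09:30.
Aarav → UTC: 07:15–08:15, 09:00–18:00.
Viktor → UTC: 00:00–01:15, 02:00–03:00, 05:00–05:15, 05:45–07:00.
Pablo → UTC: 04:30–06:00, 08:00–09:45, 12:00–16:00.
Priya ∩ Aarav: 07:15–07:45, 09:00–09:30.
Priya ∩ Aarav ∩ Viktor: (none).
Priya ∩ Aarav ∩ Viktor ∩ Pablo: (none).
Windows ≥ 15 min: (none).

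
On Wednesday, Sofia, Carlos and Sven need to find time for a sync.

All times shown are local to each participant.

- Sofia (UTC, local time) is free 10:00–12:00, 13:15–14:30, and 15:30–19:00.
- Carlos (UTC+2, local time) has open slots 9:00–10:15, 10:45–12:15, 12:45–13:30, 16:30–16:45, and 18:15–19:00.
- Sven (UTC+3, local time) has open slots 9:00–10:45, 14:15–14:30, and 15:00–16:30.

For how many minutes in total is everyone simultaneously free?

15 minutes

Sofia → UTC: 10:00–12:00, 13:15–14:30, 15:30–19:00.
Carlos → UTC: 07:00–08:15, 08:45–10:15, 10:45–11:30, 14:30–14:45, 16:15–17:00.
Sven → UTC: 06:00–07:45, 11:15–11:30, 12:00–13:30.
Sofia ∩ Carlos: 10:00–10:15, 10:45–11:30, 16:15–17:00.
Sofia ∩ Carlos ∩ Sven: 11:15–11:30.
Total common minutes: 15.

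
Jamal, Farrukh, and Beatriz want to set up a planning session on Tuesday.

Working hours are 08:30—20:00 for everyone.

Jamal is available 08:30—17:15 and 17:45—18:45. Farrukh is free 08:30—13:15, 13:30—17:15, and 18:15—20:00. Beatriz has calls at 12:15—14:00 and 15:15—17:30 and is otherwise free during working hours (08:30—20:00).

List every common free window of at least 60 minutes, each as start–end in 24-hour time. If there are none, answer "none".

Beatriz free within 08:30–20:00: 08:30–12:15, 14:00–15:15, 17:30–20:00.
Jamal ∩ Farrukh: 08:30–13:15, 13:30–17:15, 18:15–18:45.
Jamal ∩ Farrukh ∩ Beatriz: 08:30–12:15, 14:00–15:15, 18:15–18:45.
Windows ≥ 60 min: 08:30–12:15, 14:00–15:15.

08:30–12:15, 14:00–15:15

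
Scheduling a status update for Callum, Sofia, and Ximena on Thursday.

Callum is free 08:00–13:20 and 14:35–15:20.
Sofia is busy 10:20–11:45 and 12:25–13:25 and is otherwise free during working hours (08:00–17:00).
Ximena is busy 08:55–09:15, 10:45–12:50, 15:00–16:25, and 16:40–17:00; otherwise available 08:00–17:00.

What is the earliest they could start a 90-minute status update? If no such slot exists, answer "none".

none

Sofia free within 08:00–17:00: 08:00–10:20, 11:45–12:25, 13:25–17:00.
Ximena free within 08:00–17:00: 08:00–08:55, 09:15–10:45, 12:50–15:00, 16:25–16:40.
Callum ∩ Sofia: 08:00–10:20, 11:45–12:25, 14:35–15:20.
Callum ∩ Sofia ∩ Ximena: 08:00–08:55, 09:15–10:20, 14:35–15:00.
Windows ≥ 90 min: (none).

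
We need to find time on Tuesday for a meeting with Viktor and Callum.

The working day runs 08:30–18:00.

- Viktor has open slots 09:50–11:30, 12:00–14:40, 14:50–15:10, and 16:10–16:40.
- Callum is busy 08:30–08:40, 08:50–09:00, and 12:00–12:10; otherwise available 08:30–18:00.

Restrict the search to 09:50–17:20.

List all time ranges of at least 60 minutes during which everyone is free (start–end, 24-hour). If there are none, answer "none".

Callum free within 08:30–18:00: 08:40–08:50, 09:00–12:00, 12:10–18:00.
Viktor ∩ Callum: 09:50–11:30, 12:10–14:40, 14:50–15:10, 16:10–16:40.
Restricted to 09:50–17:20: 09:50–11:30, 12:10–14:40, 14:50–15:10, 16:10–16:40.
Windows ≥ 60 min: 09:50–11:30, 12:10–14:40.

09:50–11:30, 12:10–14:40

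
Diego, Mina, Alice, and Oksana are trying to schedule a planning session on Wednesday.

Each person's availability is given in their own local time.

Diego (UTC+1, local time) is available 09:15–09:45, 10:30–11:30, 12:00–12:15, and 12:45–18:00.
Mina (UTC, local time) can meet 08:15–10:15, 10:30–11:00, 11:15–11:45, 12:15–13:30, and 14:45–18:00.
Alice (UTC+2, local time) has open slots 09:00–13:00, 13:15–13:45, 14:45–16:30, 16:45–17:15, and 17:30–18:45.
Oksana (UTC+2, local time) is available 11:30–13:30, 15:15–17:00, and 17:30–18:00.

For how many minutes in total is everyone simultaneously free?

Diego → UTC: 08:15–08:45, 09:30–10:30, 11:00–11:15, 11:45–17:00.
Mina → UTC: 08:15–10:15, 10:30–11:00, 11:15–11:45, 12:15–13:30, 14:45–18:00.
Alice → UTC: 07:00–11:00, 11:15–11:45, 12:45–14:30, 14:45–15:15, 15:30–16:45.
Oksana → UTC: 09:30–11:30, 13:15–15:00, 15:30–16:00.
Diego ∩ Mina: 08:15–08:45, 09:30–10:15, 12:15–13:30, 14:45–17:00.
Diego ∩ Mina ∩ Alice: 08:15–08:45, 09:30–10:15, 12:45–13:30, 14:45–15:15, 15:30–16:45.
Diego ∩ Mina ∩ Alice ∩ Oksana: 09:30–10:15, 13:15–13:30, 14:45–15:00, 15:30–16:00.
Total common minutes: 45 + 15 + 15 + 30 = 105.

105 minutes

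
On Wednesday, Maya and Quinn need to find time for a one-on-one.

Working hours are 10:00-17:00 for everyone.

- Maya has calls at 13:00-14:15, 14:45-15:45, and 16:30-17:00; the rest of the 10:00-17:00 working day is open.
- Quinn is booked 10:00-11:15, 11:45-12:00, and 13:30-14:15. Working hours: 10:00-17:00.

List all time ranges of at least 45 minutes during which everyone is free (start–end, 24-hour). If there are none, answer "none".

12:00–13:00, 15:45–16:30

Maya free within 10:00–17:00: 10:00–13:00, 14:15–14:45, 15:45–16:30.
Quinn free within 10:00–17:00: 11:15–11:45, 12:00–13:30, 14:15–17:00.
Maya ∩ Quinn: 11:15–11:45, 12:00–13:00, 14:15–14:45, 15:45–16:30.
Windows ≥ 45 min: 12:00–13:00, 15:45–16:30.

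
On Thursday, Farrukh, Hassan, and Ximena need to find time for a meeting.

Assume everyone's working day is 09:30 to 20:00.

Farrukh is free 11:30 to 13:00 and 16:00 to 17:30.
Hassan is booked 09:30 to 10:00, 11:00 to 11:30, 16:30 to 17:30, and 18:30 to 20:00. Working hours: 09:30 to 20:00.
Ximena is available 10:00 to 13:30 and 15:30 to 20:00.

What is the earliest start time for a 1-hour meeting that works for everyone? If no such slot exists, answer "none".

11:30

Hassan free within 09:30–20:00: 10:00–11:00, 11:30–16:30, 17:30–18:30.
Farrukh ∩ Hassan: 11:30–13:00, 16:00–16:30.
Farrukh ∩ Hassan ∩ Ximena: 11:30–13:00, 16:00–16:30.
Windows ≥ 60 min: 11:30–13:00.
Earliest such window starts at 11:30.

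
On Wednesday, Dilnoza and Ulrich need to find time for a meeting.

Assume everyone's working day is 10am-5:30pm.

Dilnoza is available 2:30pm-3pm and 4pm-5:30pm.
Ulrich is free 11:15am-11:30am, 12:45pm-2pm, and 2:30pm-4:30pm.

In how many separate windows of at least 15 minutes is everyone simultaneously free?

Dilnoza ∩ Ulrich: 14:30–15:00, 16:00–16:30.
Windows ≥ 15 min: 14:30–15:00, 16:00–16:30.
That's 2 windows.

2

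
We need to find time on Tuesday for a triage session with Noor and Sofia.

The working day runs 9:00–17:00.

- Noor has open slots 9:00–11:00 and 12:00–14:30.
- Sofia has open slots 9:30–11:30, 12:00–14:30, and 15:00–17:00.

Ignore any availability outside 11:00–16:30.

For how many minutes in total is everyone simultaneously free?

Noor ∩ Sofia: 09:30–11:00, 12:00–14:30.
Restricted to 11:00–16:30: 12:00–14:30.
Total common minutes: 150.

150 minutes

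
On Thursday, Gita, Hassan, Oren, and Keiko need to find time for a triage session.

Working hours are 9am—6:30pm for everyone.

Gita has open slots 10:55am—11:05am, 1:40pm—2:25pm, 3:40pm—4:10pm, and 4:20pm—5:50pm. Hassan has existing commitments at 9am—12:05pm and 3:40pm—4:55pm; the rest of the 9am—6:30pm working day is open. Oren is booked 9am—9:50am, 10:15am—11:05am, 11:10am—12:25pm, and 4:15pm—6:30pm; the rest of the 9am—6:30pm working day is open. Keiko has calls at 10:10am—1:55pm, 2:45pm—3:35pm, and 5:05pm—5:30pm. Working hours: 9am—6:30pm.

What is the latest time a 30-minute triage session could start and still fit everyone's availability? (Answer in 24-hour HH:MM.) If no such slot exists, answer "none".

Hassan free within 09:00–18:30: 12:05–15:40, 16:55–18:30.
Oren free within 09:00–18:30: 09:50–10:15, 11:05–11:10, 12:25–16:15.
Keiko free within 09:00–18:30: 09:00–10:10, 13:55–14:45, 15:35–17:05, 17:30–18:30.
Gita ∩ Hassan: 13:40–14:25, 16:55–17:50.
Gita ∩ Hassan ∩ Oren: 13:40–14:25.
Gita ∩ Hassan ∩ Oren ∩ Keiko: 13:55–14:25.
Windows ≥ 30 min: 13:55–14:25.
Latest start in the last window 13:55–14:25 is 14:25 − 30 min = 13:55.

13:55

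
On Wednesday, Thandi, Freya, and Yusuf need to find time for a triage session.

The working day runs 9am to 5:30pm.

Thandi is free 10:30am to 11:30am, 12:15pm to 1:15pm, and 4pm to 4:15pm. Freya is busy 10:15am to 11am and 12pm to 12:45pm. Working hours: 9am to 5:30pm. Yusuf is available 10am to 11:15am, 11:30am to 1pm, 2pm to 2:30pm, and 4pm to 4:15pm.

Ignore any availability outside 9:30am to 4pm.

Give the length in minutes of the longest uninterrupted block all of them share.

Freya free within 09:00–17:30: 09:00–10:15, 11:00–12:00, 12:45–17:30.
Thandi ∩ Freya: 11:00–11:30, 12:45–13:15, 16:00–16:15.
Thandi ∩ Freya ∩ Yusuf: 11:00–11:15, 12:45–13:00, 16:00–16:15.
Restricted to 09:30–16:00: 11:00–11:15, 12:45–13:00.
Common window lengths: 15, 15 min; longest is 15.

15 minutes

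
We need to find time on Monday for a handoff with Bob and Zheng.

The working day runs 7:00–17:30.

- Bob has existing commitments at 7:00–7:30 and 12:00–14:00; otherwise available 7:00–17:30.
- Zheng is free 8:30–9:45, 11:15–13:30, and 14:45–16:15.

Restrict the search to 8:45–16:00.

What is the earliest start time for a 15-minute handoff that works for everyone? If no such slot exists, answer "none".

08:45

Bob free within 07:00–17:30: 07:30–12:00, 14:00–17:30.
Bob ∩ Zheng: 08:30–09:45, 11:15–12:00, 14:45–16:15.
Restricted to 08:45–16:00: 08:45–09:45, 11:15–12:00, 14:45–16:00.
Windows ≥ 15 min: 08:45–09:45, 11:15–12:00, 14:45–16:00.
Earliest such window starts at 08:45.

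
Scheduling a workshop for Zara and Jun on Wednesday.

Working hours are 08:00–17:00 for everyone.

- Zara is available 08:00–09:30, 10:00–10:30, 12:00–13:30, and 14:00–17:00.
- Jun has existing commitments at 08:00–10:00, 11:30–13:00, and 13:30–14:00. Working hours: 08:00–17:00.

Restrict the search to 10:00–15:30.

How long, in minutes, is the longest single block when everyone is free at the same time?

Jun free within 08:00–17:00: 10:00–11:30, 13:00–13:30, 14:00–17:00.
Zara ∩ Jun: 10:00–10:30, 13:00–13:30, 14:00–17:00.
Restricted to 10:00–15:30: 10:00–10:30, 13:00–13:30, 14:00–15:30.
Common window lengths: 30, 30, 90 min; longest is 90.

90 minutes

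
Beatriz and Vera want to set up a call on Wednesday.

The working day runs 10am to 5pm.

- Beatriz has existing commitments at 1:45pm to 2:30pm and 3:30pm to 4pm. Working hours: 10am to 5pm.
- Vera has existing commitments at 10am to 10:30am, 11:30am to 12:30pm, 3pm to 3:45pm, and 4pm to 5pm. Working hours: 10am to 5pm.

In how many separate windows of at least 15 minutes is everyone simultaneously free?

3

Beatriz free within 10:00–17:00: 10:00–13:45, 14:30–15:30, 16:00–17:00.
Vera free within 10:00–17:00: 10:30–11:30, 12:30–15:00, 15:45–16:00.
Beatriz ∩ Vera: 10:30–11:30, 12:30–13:45, 14:30–15:00.
Windows ≥ 15 min: 10:30–11:30, 12:30–13:45, 14:30–15:00.
That's 3 windows.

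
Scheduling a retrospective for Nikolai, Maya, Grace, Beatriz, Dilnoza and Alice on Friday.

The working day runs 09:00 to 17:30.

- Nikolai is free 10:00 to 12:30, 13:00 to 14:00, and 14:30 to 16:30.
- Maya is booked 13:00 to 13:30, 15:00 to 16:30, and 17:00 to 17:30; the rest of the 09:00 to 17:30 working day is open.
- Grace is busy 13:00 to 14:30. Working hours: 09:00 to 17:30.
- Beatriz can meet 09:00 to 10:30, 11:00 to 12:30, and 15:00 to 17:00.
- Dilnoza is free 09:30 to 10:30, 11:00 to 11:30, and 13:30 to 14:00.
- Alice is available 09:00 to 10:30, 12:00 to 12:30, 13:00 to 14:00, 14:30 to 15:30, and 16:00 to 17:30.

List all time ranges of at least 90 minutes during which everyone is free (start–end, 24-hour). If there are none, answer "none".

Maya free within 09:00–17:30: 09:00–13:00, 13:30–15:00, 16:30–17:00.
Grace free within 09:00–17:30: 09:00–13:00, 14:30–17:30.
Nikolai ∩ Maya: 10:00–12:30, 13:30–14:00, 14:30–15:00.
Nikolai ∩ Maya ∩ Grace: 10:00–12:30, 14:30–15:00.
Nikolai ∩ Maya ∩ Grace ∩ Beatriz: 10:00–10:30, 11:00–12:30.
Nikolai ∩ Maya ∩ Grace ∩ Beatriz ∩ Dilnoza: 10:00–10:30, 11:00–11:30.
Nikolai ∩ Maya ∩ Grace ∩ Beatriz ∩ Dilnoza ∩ Alice: 10:00–10:30.
Windows ≥ 90 min: (none).

none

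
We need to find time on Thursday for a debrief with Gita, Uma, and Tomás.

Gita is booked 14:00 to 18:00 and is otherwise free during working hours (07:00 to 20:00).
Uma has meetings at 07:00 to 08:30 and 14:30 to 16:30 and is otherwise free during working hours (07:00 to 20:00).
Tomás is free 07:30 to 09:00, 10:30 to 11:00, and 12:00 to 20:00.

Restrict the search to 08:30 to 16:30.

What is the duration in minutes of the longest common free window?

120 minutes

Gita free within 07:00–20:00: 07:00–14:00, 18:00–20:00.
Uma free within 07:00–20:00: 08:30–14:30, 16:30–20:00.
Gita ∩ Uma: 08:30–14:00, 18:00–20:00.
Gita ∩ Uma ∩ Tomás: 08:30–09:00, 10:30–11:00, 12:00–14:00, 18:00–20:00.
Restricted to 08:30–16:30: 08:30–09:00, 10:30–11:00, 12:00–14:00.
Common window lengths: 30, 30, 120 min; longest is 120.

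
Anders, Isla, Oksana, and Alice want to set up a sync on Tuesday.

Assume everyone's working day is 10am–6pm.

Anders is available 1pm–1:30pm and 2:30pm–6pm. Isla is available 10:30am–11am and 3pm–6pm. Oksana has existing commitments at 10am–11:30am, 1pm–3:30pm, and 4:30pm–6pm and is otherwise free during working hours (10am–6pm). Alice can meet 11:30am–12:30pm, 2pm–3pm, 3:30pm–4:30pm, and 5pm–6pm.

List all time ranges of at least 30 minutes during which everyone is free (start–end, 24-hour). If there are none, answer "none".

Oksana free within 10:00–18:00: 11:30–13:00, 15:30–16:30.
Anders ∩ Isla: 15:00–18:00.
Anders ∩ Isla ∩ Oksana: 15:30–16:30.
Anders ∩ Isla ∩ Oksana ∩ Alice: 15:30–16:30.
Windows ≥ 30 min: 15:30–16:30.

15:30–16:30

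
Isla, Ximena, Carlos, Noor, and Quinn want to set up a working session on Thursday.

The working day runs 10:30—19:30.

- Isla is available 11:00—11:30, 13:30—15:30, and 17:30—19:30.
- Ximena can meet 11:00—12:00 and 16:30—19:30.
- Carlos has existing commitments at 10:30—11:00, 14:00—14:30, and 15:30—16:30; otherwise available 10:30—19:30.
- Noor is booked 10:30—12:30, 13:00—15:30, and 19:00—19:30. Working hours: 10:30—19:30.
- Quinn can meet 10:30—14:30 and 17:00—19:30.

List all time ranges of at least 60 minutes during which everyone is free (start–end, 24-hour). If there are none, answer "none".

17:30–19:00

Carlos free within 10:30–19:30: 11:00–14:00, 14:30–15:30, 16:30–19:30.
Noor free within 10:30–19:30: 12:30–13:00, 15:30–19:00.
Isla ∩ Ximena: 11:00–11:30, 17:30–19:30.
Isla ∩ Ximena ∩ Carlos: 11:00–11:30, 17:30–19:30.
Isla ∩ Ximena ∩ Carlos ∩ Noor: 17:30–19:00.
Isla ∩ Ximena ∩ Carlos ∩ Noor ∩ Quinn: 17:30–19:00.
Windows ≥ 60 min: 17:30–19:00.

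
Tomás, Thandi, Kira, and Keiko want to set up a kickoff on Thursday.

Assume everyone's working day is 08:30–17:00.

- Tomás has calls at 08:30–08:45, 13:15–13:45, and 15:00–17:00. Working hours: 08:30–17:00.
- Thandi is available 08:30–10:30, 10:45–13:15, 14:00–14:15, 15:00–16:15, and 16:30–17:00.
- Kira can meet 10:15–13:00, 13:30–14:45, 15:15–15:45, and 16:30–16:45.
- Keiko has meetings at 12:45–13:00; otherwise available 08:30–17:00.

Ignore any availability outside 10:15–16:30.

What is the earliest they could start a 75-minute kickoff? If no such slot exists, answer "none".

10:45

Tomás free within 08:30–17:00: 08:45–13:15, 13:45–15:00.
Keiko free within 08:30–17:00: 08:30–12:45, 13:00–17:00.
Tomás ∩ Thandi: 08:45–10:30, 10:45–13:15, 14:00–14:15.
Tomás ∩ Thandi ∩ Kira: 10:15–10:30, 10:45–13:00, 14:00–14:15.
Tomás ∩ Thandi ∩ Kira ∩ Keiko: 10:15–10:30, 10:45–12:45, 14:00–14:15.
Restricted to 10:15–16:30: 10:15–10:30, 10:45–12:45, 14:00–14:15.
Windows ≥ 75 min: 10:45–12:45.
Earliest such window starts at 10:45.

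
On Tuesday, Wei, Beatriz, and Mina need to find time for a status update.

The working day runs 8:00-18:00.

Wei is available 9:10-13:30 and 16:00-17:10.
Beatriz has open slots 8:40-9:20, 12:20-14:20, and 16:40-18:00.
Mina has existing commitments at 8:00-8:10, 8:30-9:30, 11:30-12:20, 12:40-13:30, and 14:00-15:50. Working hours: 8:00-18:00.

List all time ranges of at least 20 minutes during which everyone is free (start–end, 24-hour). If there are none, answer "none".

12:20–12:40, 16:40–17:10

Mina free within 08:00–18:00: 08:10–08:30, 09:30–11:30, 12:20–12:40, 13:30–14:00, 15:50–18:00.
Wei ∩ Beatriz: 09:10–09:20, 12:20–13:30, 16:40–17:10.
Wei ∩ Beatriz ∩ Mina: 12:20–12:40, 16:40–17:10.
Windows ≥ 20 min: 12:20–12:40, 16:40–17:10.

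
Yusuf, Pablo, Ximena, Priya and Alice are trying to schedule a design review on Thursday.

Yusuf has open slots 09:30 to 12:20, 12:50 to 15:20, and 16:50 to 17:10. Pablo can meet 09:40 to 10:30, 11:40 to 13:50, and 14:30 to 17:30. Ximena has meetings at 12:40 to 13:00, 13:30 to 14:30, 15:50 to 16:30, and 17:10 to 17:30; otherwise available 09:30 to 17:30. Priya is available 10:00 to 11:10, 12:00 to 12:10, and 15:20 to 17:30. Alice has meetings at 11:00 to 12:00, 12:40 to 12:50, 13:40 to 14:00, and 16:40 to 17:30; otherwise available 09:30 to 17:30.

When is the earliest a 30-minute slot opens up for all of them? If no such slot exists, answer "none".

Ximena free within 09:30–17:30: 09:30–12:40, 13:00–13:30, 14:30–15:50, 16:30–17:10.
Alice free within 09:30–17:30: 09:30–11:00, 12:00–12:40, 12:50–13:40, 14:00–16:40.
Yusuf ∩ Pablo: 09:40–10:30, 11:40–12:20, 12:50–13:50, 14:30–15:20, 16:50–17:10.
Yusuf ∩ Pablo ∩ Ximena: 09:40–10:30, 11:40–12:20, 13:00–13:30, 14:30–15:20, 16:50–17:10.
Yusuf ∩ Pablo ∩ Ximena ∩ Priya: 10:00–10:30, 12:00–12:10, 16:50–17:10.
Yusuf ∩ Pablo ∩ Ximena ∩ Priya ∩ Alice: 10:00–10:30, 12:00–12:10.
Windows ≥ 30 min: 10:00–10:30.
Earliest such window starts at 10:00.

10:00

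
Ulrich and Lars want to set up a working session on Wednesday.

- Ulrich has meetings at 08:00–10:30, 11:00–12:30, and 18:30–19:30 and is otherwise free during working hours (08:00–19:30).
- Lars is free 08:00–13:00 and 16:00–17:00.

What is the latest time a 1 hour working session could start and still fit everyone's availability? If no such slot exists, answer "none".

Ulrich free within 08:00–19:30: 10:30–11:00, 12:30–18:30.
Ulrich ∩ Lars: 10:30–11:00, 12:30–13:00, 16:00–17:00.
Windows ≥ 60 min: 16:00–17:00.
Latest start in the last window 16:00–17:00 is 17:00 − 60 min = 16:00.

16:00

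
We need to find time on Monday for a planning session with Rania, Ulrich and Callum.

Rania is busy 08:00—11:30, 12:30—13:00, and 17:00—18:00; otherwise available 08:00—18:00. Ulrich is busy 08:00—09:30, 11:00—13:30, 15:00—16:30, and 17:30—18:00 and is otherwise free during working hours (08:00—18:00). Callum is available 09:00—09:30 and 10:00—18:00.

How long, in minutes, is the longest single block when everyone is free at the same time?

90 minutes

Rania free within 08:00–18:00: 11:30–12:30, 13:00–17:00.
Ulrich free within 08:00–18:00: 09:30–11:00, 13:30–15:00, 16:30–17:30.
Rania ∩ Ulrich: 13:30–15:00, 16:30–17:00.
Rania ∩ Ulrich ∩ Callum: 13:30–15:00, 16:30–17:00.
Common window lengths: 90, 30 min; longest is 90.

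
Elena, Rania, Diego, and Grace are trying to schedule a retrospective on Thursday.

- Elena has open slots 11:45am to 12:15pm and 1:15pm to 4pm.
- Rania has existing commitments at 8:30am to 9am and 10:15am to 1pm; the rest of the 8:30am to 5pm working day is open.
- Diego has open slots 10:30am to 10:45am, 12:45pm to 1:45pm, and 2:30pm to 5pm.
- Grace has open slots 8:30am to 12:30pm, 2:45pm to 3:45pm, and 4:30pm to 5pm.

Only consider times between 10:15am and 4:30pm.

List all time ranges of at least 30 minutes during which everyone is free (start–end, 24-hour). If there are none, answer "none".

Rania free within 08:30–17:00: 09:00–10:15, 13:00–17:00.
Elena ∩ Rania: 13:15–16:00.
Elena ∩ Rania ∩ Diego: 13:15–13:45, 14:30–16:00.
Elena ∩ Rania ∩ Diego ∩ Grace: 14:45–15:45.
Restricted to 10:15–16:30: 14:45–15:45.
Windows ≥ 30 min: 14:45–15:45.

14:45–15:45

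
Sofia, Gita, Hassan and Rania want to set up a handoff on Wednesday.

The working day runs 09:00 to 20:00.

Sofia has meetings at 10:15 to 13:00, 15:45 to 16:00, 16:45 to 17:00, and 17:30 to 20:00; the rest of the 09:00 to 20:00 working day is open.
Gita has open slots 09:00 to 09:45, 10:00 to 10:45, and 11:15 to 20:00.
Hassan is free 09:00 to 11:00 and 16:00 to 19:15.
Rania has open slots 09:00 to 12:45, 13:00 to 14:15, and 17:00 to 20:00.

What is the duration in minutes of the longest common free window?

45 minutes

Sofia free within 09:00–20:00: 09:00–10:15, 13:00–15:45, 16:00–16:45, 17:00–17:30.
Sofia ∩ Gita: 09:00–09:45, 10:00–10:15, 13:00–15:45, 16:00–16:45, 17:00–17:30.
Sofia ∩ Gita ∩ Hassan: 09:00–09:45, 10:00–10:15, 16:00–16:45, 17:00–17:30.
Sofia ∩ Gita ∩ Hassan ∩ Rania: 09:00–09:45, 10:00–10:15, 17:00–17:30.
Common window lengths: 45, 15, 30 min; longest is 45.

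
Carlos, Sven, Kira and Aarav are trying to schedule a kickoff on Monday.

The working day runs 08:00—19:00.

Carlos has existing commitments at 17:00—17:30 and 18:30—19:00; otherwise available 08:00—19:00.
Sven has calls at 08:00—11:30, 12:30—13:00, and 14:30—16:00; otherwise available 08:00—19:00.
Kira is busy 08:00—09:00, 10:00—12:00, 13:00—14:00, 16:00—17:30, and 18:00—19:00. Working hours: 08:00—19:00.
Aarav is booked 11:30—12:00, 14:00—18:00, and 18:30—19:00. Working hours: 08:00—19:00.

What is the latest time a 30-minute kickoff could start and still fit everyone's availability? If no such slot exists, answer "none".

Carlos free within 08:00–19:00: 08:00–17:00, 17:30–18:30.
Sven free within 08:00–19:00: 11:30–12:30, 13:00–14:30, 16:00–19:00.
Kira free within 08:00–19:00: 09:00–10:00, 12:00–13:00, 14:00–16:00, 17:30–18:00.
Aarav free within 08:00–19:00: 08:00–11:30, 12:00–14:00, 18:00–18:30.
Carlos ∩ Sven: 11:30–12:30, 13:00–14:30, 16:00–17:00, 17:30–18:30.
Carlos ∩ Sven ∩ Kira: 12:00–12:30, 14:00–14:30, 17:30–18:00.
Carlos ∩ Sven ∩ Kira ∩ Aarav: 12:00–12:30.
Windows ≥ 30 min: 12:00–12:30.
Latest start in the last window 12:00–12:30 is 12:30 − 30 min = 12:00.

12:00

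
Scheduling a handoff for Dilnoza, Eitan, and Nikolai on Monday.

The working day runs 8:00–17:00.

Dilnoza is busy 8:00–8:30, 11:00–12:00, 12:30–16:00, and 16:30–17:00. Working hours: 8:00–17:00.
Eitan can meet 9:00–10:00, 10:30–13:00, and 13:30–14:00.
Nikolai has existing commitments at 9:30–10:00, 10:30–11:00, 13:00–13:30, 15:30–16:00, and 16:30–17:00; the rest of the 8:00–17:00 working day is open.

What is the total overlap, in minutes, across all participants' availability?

Dilnoza free within 08:00–17:00: 08:30–11:00, 12:00–12:30, 16:00–16:30.
Nikolai free within 08:00–17:00: 08:00–09:30, 10:00–10:30, 11:00–13:00, 13:30–15:30, 16:00–16:30.
Dilnoza ∩ Eitan: 09:00–10:00, 10:30–11:00, 12:00–12:30.
Dilnoza ∩ Eitan ∩ Nikolai: 09:00–09:30, 12:00–12:30.
Total common minutes: 30 + 30 = 60.

60 minutes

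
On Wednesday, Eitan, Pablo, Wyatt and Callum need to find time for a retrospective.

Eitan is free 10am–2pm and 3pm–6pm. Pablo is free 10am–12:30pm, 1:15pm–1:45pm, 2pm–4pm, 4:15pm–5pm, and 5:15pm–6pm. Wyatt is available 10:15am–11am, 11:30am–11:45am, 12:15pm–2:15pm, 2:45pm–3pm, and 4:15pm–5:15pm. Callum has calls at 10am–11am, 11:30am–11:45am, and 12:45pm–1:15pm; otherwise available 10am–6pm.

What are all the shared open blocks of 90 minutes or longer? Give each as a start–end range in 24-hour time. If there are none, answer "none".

Callum free within 10:00–18:00: 11:00–11:30, 11:45–12:45, 13:15–18:00.
Eitan ∩ Pablo: 10:00–12:30, 13:15–13:45, 15:00–16:00, 16:15–17:00, 17:15–18:00.
Eitan ∩ Pablo ∩ Wyatt: 10:15–11:00, 11:30–11:45, 12:15–12:30, 13:15–13:45, 16:15–17:00.
Eitan ∩ Pablo ∩ Wyatt ∩ Callum: 12:15–12:30, 13:15–13:45, 16:15–17:00.
Windows ≥ 90 min: (none).

none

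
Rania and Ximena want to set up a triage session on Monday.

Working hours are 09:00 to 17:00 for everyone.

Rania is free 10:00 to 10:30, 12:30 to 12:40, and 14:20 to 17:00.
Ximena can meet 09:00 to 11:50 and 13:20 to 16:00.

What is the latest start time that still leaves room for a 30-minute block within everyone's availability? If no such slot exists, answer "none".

Rania ∩ Ximena: 10:00–10:30, 14:20–16:00.
Windows ≥ 30 min: 10:00–10:30, 14:20–16:00.
Latest start in the last window 14:20–16:00 is 16:00 − 30 min = 15:30.

15:30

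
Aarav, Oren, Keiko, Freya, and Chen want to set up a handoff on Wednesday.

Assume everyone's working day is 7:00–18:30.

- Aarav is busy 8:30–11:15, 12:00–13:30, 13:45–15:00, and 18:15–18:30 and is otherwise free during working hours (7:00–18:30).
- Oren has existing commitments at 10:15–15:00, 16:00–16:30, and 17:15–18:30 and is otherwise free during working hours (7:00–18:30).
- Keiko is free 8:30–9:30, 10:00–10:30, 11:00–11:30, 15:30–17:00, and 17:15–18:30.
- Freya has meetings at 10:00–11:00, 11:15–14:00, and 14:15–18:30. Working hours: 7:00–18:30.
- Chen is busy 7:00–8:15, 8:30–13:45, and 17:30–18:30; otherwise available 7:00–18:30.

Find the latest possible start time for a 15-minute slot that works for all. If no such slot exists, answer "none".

Aarav free within 07:00–18:30: 07:00–08:30, 11:15–12:00, 13:30–13:45, 15:00–18:15.
Oren free within 07:00–18:30: 07:00–10:15, 15:00–16:00, 16:30–17:15.
Freya free within 07:00–18:30: 07:00–10:00, 11:00–11:15, 14:00–14:15.
Chen free within 07:00–18:30: 08:15–08:30, 13:45–17:30.
Aarav ∩ Oren: 07:00–08:30, 15:00–16:00, 16:30–17:15.
Aarav ∩ Oren ∩ Keiko: 15:30–16:00, 16:30–17:00.
Aarav ∩ Oren ∩ Keiko ∩ Freya: (none).
Aarav ∩ Oren ∩ Keiko ∩ Freya ∩ Chen: (none).
Windows ≥ 15 min: (none).

none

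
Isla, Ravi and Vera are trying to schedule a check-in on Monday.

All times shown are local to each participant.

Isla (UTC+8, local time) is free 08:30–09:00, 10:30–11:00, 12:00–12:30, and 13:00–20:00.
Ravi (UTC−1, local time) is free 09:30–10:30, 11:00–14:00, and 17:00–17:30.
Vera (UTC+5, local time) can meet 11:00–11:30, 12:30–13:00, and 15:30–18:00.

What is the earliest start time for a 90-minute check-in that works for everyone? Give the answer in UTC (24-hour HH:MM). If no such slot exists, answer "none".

none

Isla → UTC: 00:30–01:00, 02:30–03:00, 04:00–04:30, 05:00–12:00.
Ravi → UTC: 10:30–11:30, 12:00–15:00, 18:00–18:30.
Vera → UTC: 06:00–06:30, 07:30–08:00, 10:30–13:00.
Isla ∩ Ravi: 10:30–11:30.
Isla ∩ Ravi ∩ Vera: 10:30–11:30.
Windows ≥ 90 min: (none).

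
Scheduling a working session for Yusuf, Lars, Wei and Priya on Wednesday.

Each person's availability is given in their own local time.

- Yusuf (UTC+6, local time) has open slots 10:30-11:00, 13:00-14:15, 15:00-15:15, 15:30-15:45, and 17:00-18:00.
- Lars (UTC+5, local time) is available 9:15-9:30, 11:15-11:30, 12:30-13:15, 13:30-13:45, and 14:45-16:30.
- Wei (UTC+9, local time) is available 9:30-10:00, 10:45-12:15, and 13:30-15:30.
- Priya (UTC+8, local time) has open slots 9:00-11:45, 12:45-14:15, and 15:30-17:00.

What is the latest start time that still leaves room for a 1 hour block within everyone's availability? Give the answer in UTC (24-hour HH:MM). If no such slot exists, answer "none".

none

Yusuf → UTC: 04:30–05:00, 07:00–08:15, 09:00–09:15, 09:30–09:45, 11:00–12:00.
Lars → UTC: 04:15–04:30, 06:15–06:30, 07:30–08:15, 08:30–08:45, 09:45–11:30.
Wei → UTC: 00:30–01:00, 01:45–03:15, 04:30–06:30.
Priya → UTC: 01:00–03:45, 04:45–06:15, 07:30–09:00.
Yusuf ∩ Lars: 07:30–08:15, 11:00–11:30.
Yusuf ∩ Lars ∩ Wei: (none).
Yusuf ∩ Lars ∩ Wei ∩ Priya: (none).
Windows ≥ 60 min: (none).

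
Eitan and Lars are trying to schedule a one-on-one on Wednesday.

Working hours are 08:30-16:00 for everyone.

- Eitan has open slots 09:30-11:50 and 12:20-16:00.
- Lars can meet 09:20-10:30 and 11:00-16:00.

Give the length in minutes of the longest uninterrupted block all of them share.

Eitan ∩ Lars: 09:30–10:30, 11:00–11:50, 12:20–16:00.
Common window lengths: 60, 50, 220 min; longest is 220.

220 minutes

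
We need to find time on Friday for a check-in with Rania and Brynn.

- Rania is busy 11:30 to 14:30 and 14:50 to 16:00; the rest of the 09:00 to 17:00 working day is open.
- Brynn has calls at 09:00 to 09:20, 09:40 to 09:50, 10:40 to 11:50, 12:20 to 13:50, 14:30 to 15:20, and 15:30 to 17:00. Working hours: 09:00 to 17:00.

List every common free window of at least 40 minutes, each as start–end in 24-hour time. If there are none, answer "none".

Rania free within 09:00–17:00: 09:00–11:30, 14:30–14:50, 16:00–17:00.
Brynn free within 09:00–17:00: 09:20–09:40, 09:50–10:40, 11:50–12:20, 13:50–14:30, 15:20–15:30.
Rania ∩ Brynn: 09:20–09:40, 09:50–10:40.
Windows ≥ 40 min: 09:50–10:40.

09:50–10:40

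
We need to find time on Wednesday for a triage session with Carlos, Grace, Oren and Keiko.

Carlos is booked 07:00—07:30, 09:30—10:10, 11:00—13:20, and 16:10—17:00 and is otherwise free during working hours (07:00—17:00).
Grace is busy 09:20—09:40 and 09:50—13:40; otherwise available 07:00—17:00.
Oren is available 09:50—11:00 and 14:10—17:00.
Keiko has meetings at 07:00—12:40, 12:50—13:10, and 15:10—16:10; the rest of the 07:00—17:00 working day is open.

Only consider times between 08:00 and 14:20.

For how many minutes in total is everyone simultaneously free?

Carlos free within 07:00–17:00: 07:30–09:30, 10:10–11:00, 13:20–16:10.
Grace free within 07:00–17:00: 07:00–09:20, 09:40–09:50, 13:40–17:00.
Keiko free within 07:00–17:00: 12:40–12:50, 13:10–15:10, 16:10–17:00.
Carlos ∩ Grace: 07:30–09:20, 13:40–16:10.
Carlos ∩ Grace ∩ Oren: 14:10–16:10.
Carlos ∩ Grace ∩ Oren ∩ Keiko: 14:10–15:10.
Restricted to 08:00–14:20: 14:10–14:20.
Total common minutes: 10.

10 minutes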